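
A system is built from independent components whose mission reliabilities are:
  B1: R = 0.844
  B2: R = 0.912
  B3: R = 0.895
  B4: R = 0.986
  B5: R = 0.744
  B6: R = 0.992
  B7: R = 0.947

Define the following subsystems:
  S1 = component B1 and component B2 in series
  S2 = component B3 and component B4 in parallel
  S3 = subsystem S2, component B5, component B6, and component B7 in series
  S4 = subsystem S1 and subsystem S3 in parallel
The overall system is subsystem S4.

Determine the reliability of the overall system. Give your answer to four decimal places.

0.9304

Series (B1 and B2): 0.844000 × 0.912000 = 0.769728
Parallel (B3 and B4): 1 − (1 − 0.895000)(1 − 0.986000) = 0.998530
Series ([0.998530], B5, B6, and B7): 0.998530 × 0.744000 × 0.992000 × 0.947000 = 0.697904
Parallel ([0.769728] and [0.697904]): 1 − (1 − 0.769728)(1 − 0.697904) = 0.9304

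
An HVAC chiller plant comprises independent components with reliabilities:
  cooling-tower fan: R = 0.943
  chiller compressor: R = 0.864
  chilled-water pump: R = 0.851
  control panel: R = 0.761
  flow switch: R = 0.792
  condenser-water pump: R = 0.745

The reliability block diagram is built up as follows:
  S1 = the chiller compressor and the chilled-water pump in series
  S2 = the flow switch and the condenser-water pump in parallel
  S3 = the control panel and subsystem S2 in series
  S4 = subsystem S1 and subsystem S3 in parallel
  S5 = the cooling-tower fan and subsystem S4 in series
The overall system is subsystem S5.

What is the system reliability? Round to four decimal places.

0.8733

Series (chiller compressor and chilled-water pump): 0.864000 × 0.851000 = 0.735264
Parallel (flow switch and condenser-water pump): 1 − (1 − 0.792000)(1 − 0.745000) = 0.946960
Series (control panel and [0.946960]): 0.761000 × 0.946960 = 0.720637
Parallel ([0.735264] and [0.720637]): 1 − (1 − 0.735264)(1 − 0.720637) = 0.926043
Series (cooling-tower fan and [0.926043]): 0.943000 × 0.926043 = 0.8733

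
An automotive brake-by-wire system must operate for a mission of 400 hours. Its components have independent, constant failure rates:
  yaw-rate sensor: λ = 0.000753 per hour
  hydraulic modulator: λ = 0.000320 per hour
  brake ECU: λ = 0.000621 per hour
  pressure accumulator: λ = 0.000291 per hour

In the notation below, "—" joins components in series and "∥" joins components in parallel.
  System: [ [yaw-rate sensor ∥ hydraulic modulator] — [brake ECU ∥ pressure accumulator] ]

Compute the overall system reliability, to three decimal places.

R(yaw-rate sensor) = exp(−0.000753 × 400) = 0.73993
R(hydraulic modulator) = exp(−0.000320 × 400) = 0.87985
R(brake ECU) = exp(−0.000621 × 400) = 0.78005
R(pressure accumulator) = exp(−0.000291 × 400) = 0.89012
Parallel (yaw-rate sensor and hydraulic modulator): 1 − (1 − 0.73993)(1 − 0.87985) = 0.96875
Parallel (brake ECU and pressure accumulator): 1 − (1 − 0.78005)(1 − 0.89012) = 0.97583
Series ([0.96875] and [0.97583]): 0.96875 × 0.97583 = 0.945

0.945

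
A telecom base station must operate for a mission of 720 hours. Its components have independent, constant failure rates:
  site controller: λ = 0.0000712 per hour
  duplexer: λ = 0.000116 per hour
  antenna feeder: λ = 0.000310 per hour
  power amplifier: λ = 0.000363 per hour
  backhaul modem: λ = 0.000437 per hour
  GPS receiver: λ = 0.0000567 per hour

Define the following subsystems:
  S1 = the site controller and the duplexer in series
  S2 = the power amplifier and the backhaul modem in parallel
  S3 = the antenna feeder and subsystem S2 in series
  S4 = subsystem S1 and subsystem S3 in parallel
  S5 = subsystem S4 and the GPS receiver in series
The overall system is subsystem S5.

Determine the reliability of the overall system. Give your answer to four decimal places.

0.9298

R(site controller) = exp(−0.0000712 × 720) = 0.950028
R(duplexer) = exp(−0.000116 × 720) = 0.919873
R(antenna feeder) = exp(−0.000310 × 720) = 0.799955
R(power amplifier) = exp(−0.000363 × 720) = 0.770004
R(backhaul modem) = exp(−0.000437 × 720) = 0.730052
R(GPS receiver) = exp(−0.0000567 × 720) = 0.959998
Series (site controller and duplexer): 0.950028 × 0.919873 = 0.873905
Parallel (power amplifier and backhaul modem): 1 − (1 − 0.770004)(1 − 0.730052) = 0.937913
Series (antenna feeder and [0.937913]): 0.799955 × 0.937913 = 0.750288
Parallel ([0.873905] and [0.750288]): 1 − (1 − 0.873905)(1 − 0.750288) = 0.968513
Series ([0.968513] and GPS receiver): 0.968513 × 0.959998 = 0.9298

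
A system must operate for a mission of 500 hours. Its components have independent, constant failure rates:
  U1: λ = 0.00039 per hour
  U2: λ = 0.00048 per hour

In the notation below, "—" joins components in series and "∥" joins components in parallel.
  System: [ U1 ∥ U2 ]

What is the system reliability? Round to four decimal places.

R(U1) = exp(−0.00039 × 500) = 0.822835
R(U2) = exp(−0.00048 × 500) = 0.786628
Parallel (U1 and U2): 1 − (1 − 0.822835)(1 − 0.786628) = 0.9622

0.9622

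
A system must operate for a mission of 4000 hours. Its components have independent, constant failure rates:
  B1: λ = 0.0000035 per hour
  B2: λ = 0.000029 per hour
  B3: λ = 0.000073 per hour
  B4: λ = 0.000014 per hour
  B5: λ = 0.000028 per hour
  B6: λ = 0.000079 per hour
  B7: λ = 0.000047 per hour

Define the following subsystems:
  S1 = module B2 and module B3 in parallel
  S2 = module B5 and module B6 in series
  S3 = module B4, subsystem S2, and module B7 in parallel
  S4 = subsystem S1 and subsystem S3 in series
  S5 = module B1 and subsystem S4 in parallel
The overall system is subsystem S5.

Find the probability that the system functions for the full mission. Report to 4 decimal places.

0.9996

R(B1) = exp(−0.0000035 × 4000) = 0.986098
R(B2) = exp(−0.000029 × 4000) = 0.890475
R(B3) = exp(−0.000073 × 4000) = 0.746769
R(B4) = exp(−0.000014 × 4000) = 0.945539
R(B5) = exp(−0.000028 × 4000) = 0.894044
R(B6) = exp(−0.000079 × 4000) = 0.729059
R(B7) = exp(−0.000047 × 4000) = 0.828615
Parallel (B2 and B3): 1 − (1 − 0.890475)(1 − 0.746769) = 0.972265
Series (B5 and B6): 0.894044 × 0.729059 = 0.651811
Parallel (B4, [0.651811], and B7): 1 − (1 − 0.945539)(1 − 0.651811)(1 − 0.828615) = 0.996750
Series ([0.972265] and [0.996750]): 0.972265 × 0.996750 = 0.969105
Parallel (B1 and [0.969105]): 1 − (1 − 0.986098)(1 − 0.969105) = 0.9996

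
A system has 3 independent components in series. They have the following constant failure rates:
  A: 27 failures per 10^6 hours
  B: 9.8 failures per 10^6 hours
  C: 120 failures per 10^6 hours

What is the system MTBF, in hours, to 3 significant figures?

Series of exponential components: λ_sys = Σ λ_i
λ_sys = 0.000027 + 0.0000098 + 0.00012 = 1.5680e-04 /h
MTBF = 1 / λ_sys = 6380 h

6380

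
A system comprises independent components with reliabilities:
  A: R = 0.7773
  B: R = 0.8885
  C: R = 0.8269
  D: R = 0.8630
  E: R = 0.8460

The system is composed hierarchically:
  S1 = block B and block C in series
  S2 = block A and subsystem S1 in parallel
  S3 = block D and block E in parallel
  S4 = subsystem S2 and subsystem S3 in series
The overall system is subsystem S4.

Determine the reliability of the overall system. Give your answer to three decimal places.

0.921

Series (B and C): 0.88850 × 0.82690 = 0.73470
Parallel (A and [0.73470]): 1 − (1 − 0.77730)(1 − 0.73470) = 0.94092
Parallel (D and E): 1 − (1 − 0.86300)(1 − 0.84600) = 0.97890
Series ([0.94092] and [0.97890]): 0.94092 × 0.97890 = 0.921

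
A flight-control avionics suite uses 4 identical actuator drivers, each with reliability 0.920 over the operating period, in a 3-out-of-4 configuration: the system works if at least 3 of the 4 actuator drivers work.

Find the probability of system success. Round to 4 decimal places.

R = Σ_{i=3}^{4} C(4,i) p^i (1−p)^{4−i} with p = 0.920
C(4,3)·0.920^3·0.080^1 = 0.249180
C(4,4)·0.920^4·0.080^0 = 0.716393
Sum = 0.9656

0.9656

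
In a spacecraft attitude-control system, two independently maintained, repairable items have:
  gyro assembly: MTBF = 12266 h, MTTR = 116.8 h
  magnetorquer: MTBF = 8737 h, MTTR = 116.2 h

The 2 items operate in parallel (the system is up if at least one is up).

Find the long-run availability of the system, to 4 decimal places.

0.9999

A(gyro assembly) = MTBF/(MTBF+MTTR) = 12266/(12266+116.8) = 0.990568
A(magnetorquer) = MTBF/(MTBF+MTTR) = 8737/(8737+116.2) = 0.986875
Parallel availability: 1 − (1 − 0.990568)(1 − 0.986875) = 0.9999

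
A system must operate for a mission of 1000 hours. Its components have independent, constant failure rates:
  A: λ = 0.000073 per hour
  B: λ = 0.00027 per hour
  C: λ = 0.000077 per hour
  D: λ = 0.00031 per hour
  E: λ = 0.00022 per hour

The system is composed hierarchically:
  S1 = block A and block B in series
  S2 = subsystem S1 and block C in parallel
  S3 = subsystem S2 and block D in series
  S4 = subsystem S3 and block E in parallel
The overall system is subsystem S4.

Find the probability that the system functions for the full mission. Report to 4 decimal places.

0.9442

R(A) = exp(−0.000073 × 1000) = 0.929601
R(B) = exp(−0.00027 × 1000) = 0.763379
R(C) = exp(−0.000077 × 1000) = 0.925890
R(D) = exp(−0.00031 × 1000) = 0.733447
R(E) = exp(−0.00022 × 1000) = 0.802519
Series (A and B): 0.929601 × 0.763379 = 0.709638
Parallel ([0.709638] and C): 1 − (1 − 0.709638)(1 − 0.925890) = 0.978481
Series ([0.978481] and D): 0.978481 × 0.733447 = 0.717664
Parallel ([0.717664] and E): 1 − (1 − 0.717664)(1 − 0.802519) = 0.9442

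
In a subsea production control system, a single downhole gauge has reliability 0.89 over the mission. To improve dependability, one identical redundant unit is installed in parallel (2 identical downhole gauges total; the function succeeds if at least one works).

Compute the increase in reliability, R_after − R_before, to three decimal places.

R_before = 0.89
R_after = 1 − (1 − 0.89)^2 = 0.988
ΔR = 0.988 − 0.89 = 0.098

0.098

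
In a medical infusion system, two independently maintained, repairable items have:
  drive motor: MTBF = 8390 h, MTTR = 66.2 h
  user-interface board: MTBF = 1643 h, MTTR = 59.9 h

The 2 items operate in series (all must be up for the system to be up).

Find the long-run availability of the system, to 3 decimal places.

A(drive motor) = MTBF/(MTBF+MTTR) = 8390/(8390+66.2) = 0.992171
A(user-interface board) = MTBF/(MTBF+MTTR) = 1643/(1643+59.9) = 0.964825
Series availability: 0.992171 × 0.964825 = 0.957

0.957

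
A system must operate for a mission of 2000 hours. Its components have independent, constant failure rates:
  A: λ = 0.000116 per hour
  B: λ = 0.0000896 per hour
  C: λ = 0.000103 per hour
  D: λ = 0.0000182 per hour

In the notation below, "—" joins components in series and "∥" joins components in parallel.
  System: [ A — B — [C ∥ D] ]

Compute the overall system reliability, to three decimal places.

0.658

R(A) = exp(−0.000116 × 2000) = 0.79295
R(B) = exp(−0.0000896 × 2000) = 0.83594
R(C) = exp(−0.000103 × 2000) = 0.81383
R(D) = exp(−0.0000182 × 2000) = 0.96425
Parallel (C and D): 1 − (1 − 0.81383)(1 − 0.96425) = 0.99334
Series (A, B, and [0.99334]): 0.79295 × 0.83594 × 0.99334 = 0.658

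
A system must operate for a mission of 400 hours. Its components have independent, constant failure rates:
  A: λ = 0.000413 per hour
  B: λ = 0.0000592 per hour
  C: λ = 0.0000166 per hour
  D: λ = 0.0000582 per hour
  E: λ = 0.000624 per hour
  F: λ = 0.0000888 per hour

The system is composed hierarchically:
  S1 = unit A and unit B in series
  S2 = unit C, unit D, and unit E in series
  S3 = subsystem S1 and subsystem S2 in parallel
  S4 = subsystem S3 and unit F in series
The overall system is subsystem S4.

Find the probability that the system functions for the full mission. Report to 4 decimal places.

R(A) = exp(−0.000413 × 400) = 0.847724
R(B) = exp(−0.0000592 × 400) = 0.976598
R(C) = exp(−0.0000166 × 400) = 0.993382
R(D) = exp(−0.0000582 × 400) = 0.976989
R(E) = exp(−0.000624 × 400) = 0.779112
R(F) = exp(−0.0000888 × 400) = 0.965103
Series (A and B): 0.847724 × 0.976598 = 0.827886
Series (C, D, and E): 0.993382 × 0.976989 × 0.779112 = 0.756146
Parallel ([0.827886] and [0.756146]): 1 − (1 − 0.827886)(1 − 0.756146) = 0.958029
Series ([0.958029] and F): 0.958029 × 0.965103 = 0.9246

0.9246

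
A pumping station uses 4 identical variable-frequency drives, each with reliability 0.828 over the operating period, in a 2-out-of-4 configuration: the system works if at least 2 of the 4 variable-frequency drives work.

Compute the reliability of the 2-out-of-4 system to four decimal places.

R = Σ_{i=2}^{4} C(4,i) p^i (1−p)^{4−i} with p = 0.828
C(4,2)·0.828^2·0.172^2 = 0.121694
C(4,3)·0.828^3·0.172^1 = 0.390553
C(4,4)·0.828^4·0.172^0 = 0.470025
Sum = 0.9823

0.9823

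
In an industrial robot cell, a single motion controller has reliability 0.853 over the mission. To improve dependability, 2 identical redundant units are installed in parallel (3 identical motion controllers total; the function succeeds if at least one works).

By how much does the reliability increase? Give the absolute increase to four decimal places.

0.1438

R_before = 0.853
R_after = 1 − (1 − 0.853)^3 = 0.9968
ΔR = 0.9968 − 0.853 = 0.1438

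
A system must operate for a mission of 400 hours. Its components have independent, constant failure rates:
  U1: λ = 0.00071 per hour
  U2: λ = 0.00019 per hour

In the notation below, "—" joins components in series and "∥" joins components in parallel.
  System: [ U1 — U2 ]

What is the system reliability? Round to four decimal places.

0.6977

R(U1) = exp(−0.00071 × 400) = 0.752767
R(U2) = exp(−0.00019 × 400) = 0.926816
Series (U1 and U2): 0.752767 × 0.926816 = 0.6977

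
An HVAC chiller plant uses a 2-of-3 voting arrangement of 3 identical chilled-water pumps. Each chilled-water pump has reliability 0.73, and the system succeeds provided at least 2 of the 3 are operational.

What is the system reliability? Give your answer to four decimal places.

R = Σ_{i=2}^{3} C(3,i) p^i (1−p)^{3−i} with p = 0.73
C(3,2)·0.73^2·0.27^1 = 0.431649
C(3,3)·0.73^3·0.27^0 = 0.389017
Sum = 0.8207

0.8207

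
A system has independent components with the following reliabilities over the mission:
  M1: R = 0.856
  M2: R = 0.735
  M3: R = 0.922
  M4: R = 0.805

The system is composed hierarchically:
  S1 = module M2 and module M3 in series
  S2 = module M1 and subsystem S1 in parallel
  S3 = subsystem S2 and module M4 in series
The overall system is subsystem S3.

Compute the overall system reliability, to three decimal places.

Series (M2 and M3): 0.73500 × 0.92200 = 0.67767
Parallel (M1 and [0.67767]): 1 − (1 − 0.85600)(1 − 0.67767) = 0.95358
Series ([0.95358] and M4): 0.95358 × 0.80500 = 0.768

0.768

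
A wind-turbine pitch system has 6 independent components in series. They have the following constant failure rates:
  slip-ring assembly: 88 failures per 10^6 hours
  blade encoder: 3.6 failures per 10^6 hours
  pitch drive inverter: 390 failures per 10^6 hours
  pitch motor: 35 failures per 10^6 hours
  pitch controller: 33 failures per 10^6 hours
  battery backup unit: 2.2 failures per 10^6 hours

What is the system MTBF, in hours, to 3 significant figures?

1810

Series of exponential components: λ_sys = Σ λ_i
λ_sys = 0.000088 + 0.0000036 + 0.00039 + 0.000035 + 0.000033 + 0.0000022 = 5.5180e-04 /h
MTBF = 1 / λ_sys = 1810 h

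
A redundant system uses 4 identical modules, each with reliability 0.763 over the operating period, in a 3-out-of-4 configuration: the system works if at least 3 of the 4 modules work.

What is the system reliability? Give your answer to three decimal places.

R = Σ_{i=3}^{4} C(4,i) p^i (1−p)^{4−i} with p = 0.763
C(4,3)·0.763^3·0.237^1 = 0.42110
C(4,4)·0.763^4·0.237^0 = 0.33892
Sum = 0.760

0.760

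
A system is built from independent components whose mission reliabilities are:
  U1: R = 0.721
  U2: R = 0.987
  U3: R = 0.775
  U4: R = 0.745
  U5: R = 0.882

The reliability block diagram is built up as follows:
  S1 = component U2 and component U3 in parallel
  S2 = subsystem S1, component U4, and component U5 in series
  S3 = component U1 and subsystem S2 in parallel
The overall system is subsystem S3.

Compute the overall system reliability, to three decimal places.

Parallel (U2 and U3): 1 − (1 − 0.98700)(1 − 0.77500) = 0.99708
Series ([0.99708], U4, and U5): 0.99708 × 0.74500 × 0.88200 = 0.65517
Parallel (U1 and [0.65517]): 1 − (1 − 0.72100)(1 − 0.65517) = 0.904

0.904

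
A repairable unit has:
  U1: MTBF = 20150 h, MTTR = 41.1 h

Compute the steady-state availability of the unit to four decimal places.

A(U1) = MTBF/(MTBF+MTTR) = 20150/(20150+41.1) = 0.9980

0.9980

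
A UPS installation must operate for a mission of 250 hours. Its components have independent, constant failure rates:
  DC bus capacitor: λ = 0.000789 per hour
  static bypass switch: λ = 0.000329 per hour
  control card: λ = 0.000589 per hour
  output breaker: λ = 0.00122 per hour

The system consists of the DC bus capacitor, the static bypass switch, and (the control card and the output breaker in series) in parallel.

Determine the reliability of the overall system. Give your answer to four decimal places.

0.9949

R(DC bus capacitor) = exp(−0.000789 × 250) = 0.820985
R(static bypass switch) = exp(−0.000329 × 250) = 0.921042
R(control card) = exp(−0.000589 × 250) = 0.863078
R(output breaker) = exp(−0.00122 × 250) = 0.737123
Series (control card and output breaker): 0.863078 × 0.737123 = 0.636195
Parallel (DC bus capacitor, static bypass switch, and [0.636195]): 1 − (1 − 0.820985)(1 − 0.921042)(1 − 0.636195) = 0.9949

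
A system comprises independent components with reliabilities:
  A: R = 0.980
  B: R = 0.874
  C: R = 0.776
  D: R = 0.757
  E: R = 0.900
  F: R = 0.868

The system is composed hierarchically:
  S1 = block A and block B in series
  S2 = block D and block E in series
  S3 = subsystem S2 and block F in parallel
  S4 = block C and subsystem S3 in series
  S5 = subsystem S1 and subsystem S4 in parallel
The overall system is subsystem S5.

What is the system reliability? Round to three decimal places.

Series (A and B): 0.98000 × 0.87400 = 0.85652
Series (D and E): 0.75700 × 0.90000 = 0.68130
Parallel ([0.68130] and F): 1 − (1 − 0.68130)(1 − 0.86800) = 0.95793
Series (C and [0.95793]): 0.77600 × 0.95793 = 0.74335
Parallel ([0.85652] and [0.74335]): 1 − (1 − 0.85652)(1 − 0.74335) = 0.963

0.963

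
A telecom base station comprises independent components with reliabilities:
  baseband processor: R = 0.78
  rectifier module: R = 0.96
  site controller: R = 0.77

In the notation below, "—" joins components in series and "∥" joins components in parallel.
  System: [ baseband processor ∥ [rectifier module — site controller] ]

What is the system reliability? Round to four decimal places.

0.9426

Series (rectifier module and site controller): 0.960000 × 0.770000 = 0.739200
Parallel (baseband processor and [0.739200]): 1 − (1 − 0.780000)(1 − 0.739200) = 0.9426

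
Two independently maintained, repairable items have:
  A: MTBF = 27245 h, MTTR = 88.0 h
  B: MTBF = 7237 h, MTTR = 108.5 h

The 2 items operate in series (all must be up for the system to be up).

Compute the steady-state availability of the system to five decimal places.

0.98206

A(A) = MTBF/(MTBF+MTTR) = 27245/(27245+88.0) = 0.996780
A(B) = MTBF/(MTBF+MTTR) = 7237/(7237+108.5) = 0.985229
Series availability: 0.996780 × 0.985229 = 0.98206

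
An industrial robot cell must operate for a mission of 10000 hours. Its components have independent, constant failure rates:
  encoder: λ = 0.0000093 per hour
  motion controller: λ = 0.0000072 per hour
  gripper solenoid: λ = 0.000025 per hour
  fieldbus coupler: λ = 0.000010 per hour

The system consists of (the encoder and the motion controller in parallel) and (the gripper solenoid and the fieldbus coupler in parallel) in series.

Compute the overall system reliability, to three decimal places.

R(encoder) = exp(−0.0000093 × 10000) = 0.91119
R(motion controller) = exp(−0.0000072 × 10000) = 0.93053
R(gripper solenoid) = exp(−0.000025 × 10000) = 0.77880
R(fieldbus coupler) = exp(−0.000010 × 10000) = 0.90484
Parallel (encoder and motion controller): 1 − (1 − 0.91119)(1 − 0.93053) = 0.99383
Parallel (gripper solenoid and fieldbus coupler): 1 − (1 − 0.77880)(1 − 0.90484) = 0.97895
Series ([0.99383] and [0.97895]): 0.99383 × 0.97895 = 0.973

0.973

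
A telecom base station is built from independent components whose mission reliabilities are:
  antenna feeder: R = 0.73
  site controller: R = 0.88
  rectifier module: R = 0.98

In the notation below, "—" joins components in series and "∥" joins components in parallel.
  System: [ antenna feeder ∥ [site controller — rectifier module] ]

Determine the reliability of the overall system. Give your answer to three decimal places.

0.963

Series (site controller and rectifier module): 0.88000 × 0.98000 = 0.86240
Parallel (antenna feeder and [0.86240]): 1 − (1 − 0.73000)(1 − 0.86240) = 0.963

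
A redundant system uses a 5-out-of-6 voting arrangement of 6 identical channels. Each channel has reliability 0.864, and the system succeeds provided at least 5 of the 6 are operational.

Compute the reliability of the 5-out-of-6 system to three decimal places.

0.809

R = Σ_{i=5}^{6} C(6,i) p^i (1−p)^{6−i} with p = 0.864
C(6,5)·0.864^5·0.136^1 = 0.39288
C(6,6)·0.864^6·0.136^0 = 0.41599
Sum = 0.809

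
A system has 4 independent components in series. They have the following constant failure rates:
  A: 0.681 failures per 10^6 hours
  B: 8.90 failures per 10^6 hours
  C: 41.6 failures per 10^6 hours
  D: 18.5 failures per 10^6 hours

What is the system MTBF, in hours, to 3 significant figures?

Series of exponential components: λ_sys = Σ λ_i
λ_sys = 0.000000681 + 0.00000890 + 0.0000416 + 0.0000185 = 6.9681e-05 /h
MTBF = 1 / λ_sys = 14400 h

14400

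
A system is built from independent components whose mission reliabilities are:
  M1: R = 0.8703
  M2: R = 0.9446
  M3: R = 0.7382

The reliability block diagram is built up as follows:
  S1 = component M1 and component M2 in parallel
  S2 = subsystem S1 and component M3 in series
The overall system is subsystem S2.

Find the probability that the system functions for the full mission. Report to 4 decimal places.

Parallel (M1 and M2): 1 − (1 − 0.870300)(1 − 0.944600) = 0.992815
Series ([0.992815] and M3): 0.992815 × 0.738200 = 0.7329

0.7329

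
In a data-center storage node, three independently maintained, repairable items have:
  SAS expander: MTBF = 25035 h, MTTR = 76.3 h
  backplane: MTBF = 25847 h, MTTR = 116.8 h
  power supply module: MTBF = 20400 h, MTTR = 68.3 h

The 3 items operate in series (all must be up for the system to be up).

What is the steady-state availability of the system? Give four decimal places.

0.9892

A(SAS expander) = MTBF/(MTBF+MTTR) = 25035/(25035+76.3) = 0.996962
A(backplane) = MTBF/(MTBF+MTTR) = 25847/(25847+116.8) = 0.995501
A(power supply module) = MTBF/(MTBF+MTTR) = 20400/(20400+68.3) = 0.996663
Series availability: 0.996962 × 0.995501 × 0.996663 = 0.9892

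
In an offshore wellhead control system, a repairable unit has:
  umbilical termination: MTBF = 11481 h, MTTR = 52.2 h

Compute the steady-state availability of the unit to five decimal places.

0.99547

A(umbilical termination) = MTBF/(MTBF+MTTR) = 11481/(11481+52.2) = 0.99547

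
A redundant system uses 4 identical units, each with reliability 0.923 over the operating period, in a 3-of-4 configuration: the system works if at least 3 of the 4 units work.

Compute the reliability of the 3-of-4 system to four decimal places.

0.9680

R = Σ_{i=3}^{4} C(4,i) p^i (1−p)^{4−i} with p = 0.923
C(4,3)·0.923^3·0.077^1 = 0.242190
C(4,4)·0.923^4·0.077^0 = 0.725783
Sum = 0.9680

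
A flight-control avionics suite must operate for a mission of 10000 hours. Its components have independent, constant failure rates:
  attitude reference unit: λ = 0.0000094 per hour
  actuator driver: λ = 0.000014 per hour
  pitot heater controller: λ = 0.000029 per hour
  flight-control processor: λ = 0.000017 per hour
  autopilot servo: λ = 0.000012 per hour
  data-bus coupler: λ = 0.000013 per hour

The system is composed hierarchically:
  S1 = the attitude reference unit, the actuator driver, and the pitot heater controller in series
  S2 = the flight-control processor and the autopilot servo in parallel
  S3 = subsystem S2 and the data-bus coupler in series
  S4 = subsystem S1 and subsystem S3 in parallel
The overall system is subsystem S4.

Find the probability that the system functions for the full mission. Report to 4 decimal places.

R(attitude reference unit) = exp(−0.0000094 × 10000) = 0.910283
R(actuator driver) = exp(−0.000014 × 10000) = 0.869358
R(pitot heater controller) = exp(−0.000029 × 10000) = 0.748264
R(flight-control processor) = exp(−0.000017 × 10000) = 0.843665
R(autopilot servo) = exp(−0.000012 × 10000) = 0.886920
R(data-bus coupler) = exp(−0.000013 × 10000) = 0.878095
Series (attitude reference unit, actuator driver, and pitot heater controller): 0.910283 × 0.869358 × 0.748264 = 0.592148
Parallel (flight-control processor and autopilot servo): 1 − (1 − 0.843665)(1 − 0.886920) = 0.982322
Series ([0.982322] and data-bus coupler): 0.982322 × 0.878095 = 0.862572
Parallel ([0.592148] and [0.862572]): 1 − (1 − 0.592148)(1 − 0.862572) = 0.9439

0.9439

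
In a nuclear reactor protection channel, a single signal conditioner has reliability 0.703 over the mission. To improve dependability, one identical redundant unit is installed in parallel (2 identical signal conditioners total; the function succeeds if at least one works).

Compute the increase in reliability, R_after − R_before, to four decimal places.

R_before = 0.703
R_after = 1 − (1 − 0.703)^2 = 0.9118
ΔR = 0.9118 − 0.703 = 0.2088

0.2088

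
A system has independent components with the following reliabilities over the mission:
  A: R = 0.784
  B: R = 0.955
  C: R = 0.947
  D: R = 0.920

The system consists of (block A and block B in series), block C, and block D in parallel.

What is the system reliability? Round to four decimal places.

0.9989

Series (A and B): 0.784000 × 0.955000 = 0.748720
Parallel ([0.748720], C, and D): 1 − (1 − 0.748720)(1 − 0.947000)(1 − 0.920000) = 0.9989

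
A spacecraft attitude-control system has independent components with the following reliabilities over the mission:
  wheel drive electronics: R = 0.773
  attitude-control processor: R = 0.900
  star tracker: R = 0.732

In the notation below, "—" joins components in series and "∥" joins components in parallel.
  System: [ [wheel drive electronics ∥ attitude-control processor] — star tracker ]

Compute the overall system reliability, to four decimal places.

Parallel (wheel drive electronics and attitude-control processor): 1 − (1 − 0.773000)(1 − 0.900000) = 0.977300
Series ([0.977300] and star tracker): 0.977300 × 0.732000 = 0.7154

0.7154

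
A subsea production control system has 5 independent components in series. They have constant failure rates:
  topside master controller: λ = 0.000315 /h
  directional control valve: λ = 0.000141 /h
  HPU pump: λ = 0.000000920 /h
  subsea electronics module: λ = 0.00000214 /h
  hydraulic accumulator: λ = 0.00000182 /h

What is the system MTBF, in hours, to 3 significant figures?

2170

Series of exponential components: λ_sys = Σ λ_i
λ_sys = 0.000315 + 0.000141 + 0.000000920 + 0.00000214 + 0.00000182 = 4.6088e-04 /h
MTBF = 1 / λ_sys = 2170 h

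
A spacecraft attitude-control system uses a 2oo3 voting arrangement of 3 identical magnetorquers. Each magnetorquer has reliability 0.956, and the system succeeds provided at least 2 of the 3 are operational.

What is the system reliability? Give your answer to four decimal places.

0.9944

R = Σ_{i=2}^{3} C(3,i) p^i (1−p)^{3−i} with p = 0.956
C(3,2)·0.956^2·0.044^1 = 0.120640
C(3,3)·0.956^3·0.044^0 = 0.873723
Sum = 0.9944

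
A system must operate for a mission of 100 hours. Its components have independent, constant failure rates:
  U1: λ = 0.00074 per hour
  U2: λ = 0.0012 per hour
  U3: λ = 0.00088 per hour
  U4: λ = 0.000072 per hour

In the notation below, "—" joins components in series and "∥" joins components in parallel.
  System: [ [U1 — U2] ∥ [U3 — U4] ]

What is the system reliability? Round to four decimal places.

R(U1) = exp(−0.00074 × 100) = 0.928672
R(U2) = exp(−0.0012 × 100) = 0.886920
R(U3) = exp(−0.00088 × 100) = 0.915761
R(U4) = exp(−0.000072 × 100) = 0.992826
Series (U1 and U2): 0.928672 × 0.886920 = 0.823658
Series (U3 and U4): 0.915761 × 0.992826 = 0.909191
Parallel ([0.823658] and [0.909191]): 1 − (1 − 0.823658)(1 − 0.909191) = 0.9840

0.9840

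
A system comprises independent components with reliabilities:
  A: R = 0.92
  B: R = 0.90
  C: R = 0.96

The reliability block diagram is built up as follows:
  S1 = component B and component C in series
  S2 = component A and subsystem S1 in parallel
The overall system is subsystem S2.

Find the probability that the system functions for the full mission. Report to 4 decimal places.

0.9891

Series (B and C): 0.900000 × 0.960000 = 0.864000
Parallel (A and [0.864000]): 1 − (1 − 0.920000)(1 − 0.864000) = 0.9891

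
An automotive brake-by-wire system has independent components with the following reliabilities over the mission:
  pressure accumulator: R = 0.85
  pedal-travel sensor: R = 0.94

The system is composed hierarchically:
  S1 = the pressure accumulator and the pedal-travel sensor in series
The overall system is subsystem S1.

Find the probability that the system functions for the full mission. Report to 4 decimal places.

Series (pressure accumulator and pedal-travel sensor): 0.850000 × 0.940000 = 0.7990

0.7990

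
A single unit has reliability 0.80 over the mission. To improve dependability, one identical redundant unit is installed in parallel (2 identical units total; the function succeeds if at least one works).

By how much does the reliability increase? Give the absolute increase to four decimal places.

R_before = 0.80
R_after = 1 − (1 − 0.80)^2 = 0.9600
ΔR = 0.9600 − 0.80 = 0.1600

0.1600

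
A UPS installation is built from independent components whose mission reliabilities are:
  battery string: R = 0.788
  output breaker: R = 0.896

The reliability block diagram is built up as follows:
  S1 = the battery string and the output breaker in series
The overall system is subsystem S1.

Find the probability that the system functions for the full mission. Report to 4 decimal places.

0.7060

Series (battery string and output breaker): 0.788000 × 0.896000 = 0.7060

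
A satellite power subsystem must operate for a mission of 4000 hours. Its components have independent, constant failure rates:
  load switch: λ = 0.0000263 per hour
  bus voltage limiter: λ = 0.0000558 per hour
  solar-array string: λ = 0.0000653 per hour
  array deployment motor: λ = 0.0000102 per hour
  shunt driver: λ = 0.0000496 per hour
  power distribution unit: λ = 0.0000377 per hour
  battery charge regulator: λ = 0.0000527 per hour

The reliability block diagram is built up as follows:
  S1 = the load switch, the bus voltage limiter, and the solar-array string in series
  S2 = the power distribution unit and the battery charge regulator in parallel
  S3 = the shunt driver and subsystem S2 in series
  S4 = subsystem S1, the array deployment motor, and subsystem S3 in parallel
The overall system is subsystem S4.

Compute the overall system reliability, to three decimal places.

R(load switch) = exp(−0.0000263 × 4000) = 0.90014
R(bus voltage limiter) = exp(−0.0000558 × 4000) = 0.79995
R(solar-array string) = exp(−0.0000653 × 4000) = 0.77013
R(array deployment motor) = exp(−0.0000102 × 4000) = 0.96002
R(shunt driver) = exp(−0.0000496 × 4000) = 0.82004
R(power distribution unit) = exp(−0.0000377 × 4000) = 0.86002
R(battery charge regulator) = exp(−0.0000527 × 4000) = 0.80994
Series (load switch, bus voltage limiter, and solar-array string): 0.90014 × 0.79995 × 0.77013 = 0.55455
Parallel (power distribution unit and battery charge regulator): 1 − (1 − 0.86002)(1 − 0.80994) = 0.97340
Series (shunt driver and [0.97340]): 0.82004 × 0.97340 = 0.79823
Parallel ([0.55455], array deployment motor, and [0.79823]): 1 − (1 − 0.55455)(1 − 0.96002)(1 − 0.79823) = 0.996

0.996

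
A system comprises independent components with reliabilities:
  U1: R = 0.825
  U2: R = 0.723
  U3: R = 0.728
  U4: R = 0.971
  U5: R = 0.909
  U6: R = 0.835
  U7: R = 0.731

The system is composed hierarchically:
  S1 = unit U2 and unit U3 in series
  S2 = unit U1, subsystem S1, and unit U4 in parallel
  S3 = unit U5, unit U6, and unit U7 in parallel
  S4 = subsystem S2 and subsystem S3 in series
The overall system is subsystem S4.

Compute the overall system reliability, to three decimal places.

0.994

Series (U2 and U3): 0.72300 × 0.72800 = 0.52634
Parallel (U1, [0.52634], and U4): 1 − (1 − 0.82500)(1 − 0.52634)(1 − 0.97100) = 0.99760
Parallel (U5, U6, and U7): 1 − (1 − 0.90900)(1 − 0.83500)(1 − 0.73100) = 0.99596
Series ([0.99760] and [0.99596]): 0.99760 × 0.99596 = 0.994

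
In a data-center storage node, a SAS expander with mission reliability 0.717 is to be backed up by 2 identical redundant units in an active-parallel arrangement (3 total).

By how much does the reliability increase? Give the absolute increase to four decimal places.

R_before = 0.717
R_after = 1 − (1 − 0.717)^3 = 0.9773
ΔR = 0.9773 − 0.717 = 0.2603

0.2603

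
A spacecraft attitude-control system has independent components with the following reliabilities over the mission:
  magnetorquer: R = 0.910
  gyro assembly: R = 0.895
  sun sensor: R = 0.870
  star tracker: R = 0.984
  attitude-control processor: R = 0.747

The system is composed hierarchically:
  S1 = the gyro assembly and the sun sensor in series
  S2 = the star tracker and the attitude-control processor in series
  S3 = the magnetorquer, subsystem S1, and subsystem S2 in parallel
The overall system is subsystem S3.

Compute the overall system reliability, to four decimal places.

0.9947

Series (gyro assembly and sun sensor): 0.895000 × 0.870000 = 0.778650
Series (star tracker and attitude-control processor): 0.984000 × 0.747000 = 0.735048
Parallel (magnetorquer, [0.778650], and [0.735048]): 1 − (1 − 0.910000)(1 − 0.778650)(1 − 0.735048) = 0.9947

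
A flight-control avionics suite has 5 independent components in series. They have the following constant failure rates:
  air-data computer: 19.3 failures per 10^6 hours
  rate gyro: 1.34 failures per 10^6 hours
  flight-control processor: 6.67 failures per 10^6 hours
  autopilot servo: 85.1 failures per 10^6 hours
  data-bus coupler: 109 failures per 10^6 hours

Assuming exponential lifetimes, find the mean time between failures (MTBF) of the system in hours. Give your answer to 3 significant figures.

Series of exponential components: λ_sys = Σ λ_i
λ_sys = 0.0000193 + 0.00000134 + 0.00000667 + 0.0000851 + 0.000109 = 2.2141e-04 /h
MTBF = 1 / λ_sys = 4520 h

4520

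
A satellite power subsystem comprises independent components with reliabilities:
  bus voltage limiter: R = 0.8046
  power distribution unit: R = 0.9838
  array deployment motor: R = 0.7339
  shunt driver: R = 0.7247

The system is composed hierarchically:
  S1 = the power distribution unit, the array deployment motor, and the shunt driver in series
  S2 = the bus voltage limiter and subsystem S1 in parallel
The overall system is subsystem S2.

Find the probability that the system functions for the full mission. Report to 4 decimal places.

0.9068

Series (power distribution unit, array deployment motor, and shunt driver): 0.983800 × 0.733900 × 0.724700 = 0.523241
Parallel (bus voltage limiter and [0.523241]): 1 − (1 − 0.804600)(1 − 0.523241) = 0.9068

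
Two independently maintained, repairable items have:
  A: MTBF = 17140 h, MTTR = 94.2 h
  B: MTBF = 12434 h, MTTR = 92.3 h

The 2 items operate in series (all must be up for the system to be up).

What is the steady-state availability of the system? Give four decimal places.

A(A) = MTBF/(MTBF+MTTR) = 17140/(17140+94.2) = 0.994534
A(B) = MTBF/(MTBF+MTTR) = 12434/(12434+92.3) = 0.992632
Series availability: 0.994534 × 0.992632 = 0.9872

0.9872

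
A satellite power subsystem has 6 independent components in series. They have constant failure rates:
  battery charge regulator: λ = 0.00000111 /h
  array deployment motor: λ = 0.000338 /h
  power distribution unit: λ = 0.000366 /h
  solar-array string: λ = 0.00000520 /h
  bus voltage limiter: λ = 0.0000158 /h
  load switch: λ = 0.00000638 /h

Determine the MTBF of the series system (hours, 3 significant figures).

1370

Series of exponential components: λ_sys = Σ λ_i
λ_sys = 0.00000111 + 0.000338 + 0.000366 + 0.00000520 + 0.0000158 + 0.00000638 = 7.3249e-04 /h
MTBF = 1 / λ_sys = 1370 h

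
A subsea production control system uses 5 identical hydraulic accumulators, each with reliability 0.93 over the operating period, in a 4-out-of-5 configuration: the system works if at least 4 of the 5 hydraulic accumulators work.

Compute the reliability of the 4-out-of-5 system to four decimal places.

R = Σ_{i=4}^{5} C(5,i) p^i (1−p)^{5−i} with p = 0.93
C(5,4)·0.93^4·0.07^1 = 0.261818
C(5,5)·0.93^5·0.07^0 = 0.695688
Sum = 0.9575

0.9575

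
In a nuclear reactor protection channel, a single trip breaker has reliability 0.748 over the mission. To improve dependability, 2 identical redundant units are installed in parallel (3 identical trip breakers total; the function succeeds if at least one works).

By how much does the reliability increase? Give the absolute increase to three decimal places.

0.236

R_before = 0.748
R_after = 1 − (1 − 0.748)^3 = 0.984
ΔR = 0.984 − 0.748 = 0.236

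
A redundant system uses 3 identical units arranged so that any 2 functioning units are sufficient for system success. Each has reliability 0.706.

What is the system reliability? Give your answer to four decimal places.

0.7915

R = Σ_{i=2}^{3} C(3,i) p^i (1−p)^{3−i} with p = 0.706
C(3,2)·0.706^2·0.294^1 = 0.439621
C(3,3)·0.706^3·0.294^0 = 0.351896
Sum = 0.7915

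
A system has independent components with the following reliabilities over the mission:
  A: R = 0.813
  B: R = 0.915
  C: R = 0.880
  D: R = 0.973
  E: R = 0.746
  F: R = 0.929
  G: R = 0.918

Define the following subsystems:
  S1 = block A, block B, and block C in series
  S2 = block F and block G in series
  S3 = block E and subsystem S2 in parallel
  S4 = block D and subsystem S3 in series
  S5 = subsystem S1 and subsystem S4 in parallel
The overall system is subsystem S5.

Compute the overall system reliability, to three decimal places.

0.978

Series (A, B, and C): 0.81300 × 0.91500 × 0.88000 = 0.65463
Series (F and G): 0.92900 × 0.91800 = 0.85282
Parallel (E and [0.85282]): 1 − (1 − 0.74600)(1 − 0.85282) = 0.96262
Series (D and [0.96262]): 0.97300 × 0.96262 = 0.93663
Parallel ([0.65463] and [0.93663]): 1 − (1 − 0.65463)(1 − 0.93663) = 0.978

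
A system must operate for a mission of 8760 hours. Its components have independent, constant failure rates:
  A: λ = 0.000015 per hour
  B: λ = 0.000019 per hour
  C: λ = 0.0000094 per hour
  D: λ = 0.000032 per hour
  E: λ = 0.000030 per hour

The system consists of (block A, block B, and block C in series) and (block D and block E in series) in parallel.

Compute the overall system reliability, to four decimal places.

0.8675

R(A) = exp(−0.000015 × 8760) = 0.876867
R(B) = exp(−0.000019 × 8760) = 0.846674
R(C) = exp(−0.0000094 × 8760) = 0.920955
R(D) = exp(−0.000032 × 8760) = 0.755542
R(E) = exp(−0.000030 × 8760) = 0.768896
Series (A, B, and C): 0.876867 × 0.846674 × 0.920955 = 0.683736
Series (D and E): 0.755542 × 0.768896 = 0.580933
Parallel ([0.683736] and [0.580933]): 1 − (1 − 0.683736)(1 − 0.580933) = 0.8675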